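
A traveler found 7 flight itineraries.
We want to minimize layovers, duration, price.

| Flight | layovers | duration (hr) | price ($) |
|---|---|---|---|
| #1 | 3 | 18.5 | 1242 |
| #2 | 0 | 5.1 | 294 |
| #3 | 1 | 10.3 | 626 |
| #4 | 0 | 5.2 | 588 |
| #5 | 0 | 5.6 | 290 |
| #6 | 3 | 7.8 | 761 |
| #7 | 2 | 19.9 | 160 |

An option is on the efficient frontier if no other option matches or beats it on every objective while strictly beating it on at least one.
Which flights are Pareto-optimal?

#2, #5, #7

#1: dominated by #2 (layovers 0≤3, duration 5.1≤18.5, price 294≤1242).
#2: not dominated (best duration).
#3: dominated by #2 (layovers 0≤1, duration 5.1≤10.3, price 294≤626).
#4: dominated by #2 (layovers 0≤0, duration 5.1≤5.2, price 294≤588).
#5: not dominated.
#6: dominated by #2 (layovers 0≤3, duration 5.1≤7.8, price 294≤761).
#7: not dominated (best price).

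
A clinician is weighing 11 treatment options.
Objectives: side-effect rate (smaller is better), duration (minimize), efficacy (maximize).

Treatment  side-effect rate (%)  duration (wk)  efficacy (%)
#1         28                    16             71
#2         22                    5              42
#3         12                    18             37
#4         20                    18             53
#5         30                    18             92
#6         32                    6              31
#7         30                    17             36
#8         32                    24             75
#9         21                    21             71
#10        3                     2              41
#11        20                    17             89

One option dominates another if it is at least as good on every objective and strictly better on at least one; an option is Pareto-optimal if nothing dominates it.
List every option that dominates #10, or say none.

#1: worse on side-effect rate (28 vs 3).
#2: worse on side-effect rate (22 vs 3).
#3: worse on side-effect rate (12 vs 3).
#4: worse on side-effect rate (20 vs 3).
#5: worse on side-effect rate (30 vs 3).
#6: worse on side-effect rate (32 vs 3).
#7: worse on side-effect rate (30 vs 3).
#8: worse on side-effect rate (32 vs 3).
#9: worse on side-effect rate (21 vs 3).
#11: worse on side-effect rate (20 vs 3).
No option dominates #10.

none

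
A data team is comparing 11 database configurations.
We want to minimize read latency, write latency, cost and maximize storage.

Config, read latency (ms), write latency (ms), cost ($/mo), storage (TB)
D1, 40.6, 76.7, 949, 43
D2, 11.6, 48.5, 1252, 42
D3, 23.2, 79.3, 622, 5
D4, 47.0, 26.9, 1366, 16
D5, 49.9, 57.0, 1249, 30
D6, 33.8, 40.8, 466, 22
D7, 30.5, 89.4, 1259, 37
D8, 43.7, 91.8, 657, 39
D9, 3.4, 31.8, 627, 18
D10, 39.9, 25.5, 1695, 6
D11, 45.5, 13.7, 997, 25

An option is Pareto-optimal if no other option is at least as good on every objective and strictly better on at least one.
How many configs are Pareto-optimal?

9

D1: not dominated (best storage).
D2: not dominated.
D3: not dominated.
D4: dominated by D11 (read latency 45.5≤47.0, write latency 13.7≤26.9, cost 997≤1366, storage 25≥16).
D5: not dominated.
D6: not dominated (best cost).
D7: dominated by D2 (read latency 11.6≤30.5, write latency 48.5≤89.4, cost 1252≤1259, storage 42≥37).
D8: not dominated.
D9: not dominated (best read latency).
D10: not dominated.
D11: not dominated (best write latency).
Pareto-optimal: D1, D2, D3, D5, D6, D8, D9, D10, D11 → 9.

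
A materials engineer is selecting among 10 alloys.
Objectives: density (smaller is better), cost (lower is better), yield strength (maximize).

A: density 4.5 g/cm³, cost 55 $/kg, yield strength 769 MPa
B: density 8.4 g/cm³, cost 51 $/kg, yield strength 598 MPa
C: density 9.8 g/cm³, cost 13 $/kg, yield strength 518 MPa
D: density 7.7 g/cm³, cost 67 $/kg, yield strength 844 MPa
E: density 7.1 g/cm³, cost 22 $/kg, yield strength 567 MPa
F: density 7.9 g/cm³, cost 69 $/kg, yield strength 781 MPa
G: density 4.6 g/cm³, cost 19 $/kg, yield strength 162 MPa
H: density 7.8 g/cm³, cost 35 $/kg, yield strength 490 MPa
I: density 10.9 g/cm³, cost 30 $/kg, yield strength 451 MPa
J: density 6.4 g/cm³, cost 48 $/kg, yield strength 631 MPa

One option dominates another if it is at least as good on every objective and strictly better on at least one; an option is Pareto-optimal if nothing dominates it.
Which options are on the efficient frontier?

A, C, D, E, G, J

A: not dominated (best density).
B: dominated by J (density 6.4≤8.4, cost 48≤51, yield strength 631≥598).
C: not dominated (best cost).
D: not dominated (best yield strength).
E: not dominated.
F: dominated by D (density 7.7≤7.9, cost 67≤69, yield strength 844≥781).
G: not dominated.
H: dominated by E (density 7.1≤7.8, cost 22≤35, yield strength 567≥490).
I: dominated by C (density 9.8≤10.9, cost 13≤30, yield strength 518≥451).
J: not dominated.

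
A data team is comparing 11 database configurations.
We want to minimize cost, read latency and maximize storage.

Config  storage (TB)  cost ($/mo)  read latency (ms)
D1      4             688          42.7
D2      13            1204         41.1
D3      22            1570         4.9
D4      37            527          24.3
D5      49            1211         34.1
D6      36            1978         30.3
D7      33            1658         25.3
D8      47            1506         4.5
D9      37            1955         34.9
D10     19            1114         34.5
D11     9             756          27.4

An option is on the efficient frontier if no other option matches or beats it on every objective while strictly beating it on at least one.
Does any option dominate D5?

D1: worse on storage (4 vs 49).
D2: worse on storage (13 vs 49).
D3: worse on storage (22 vs 49).
D4: worse on storage (37 vs 49).
D6: worse on storage (36 vs 49).
D7: worse on storage (33 vs 49).
D8: worse on storage (47 vs 49).
D9: worse on storage (37 vs 49).
D10: worse on storage (19 vs 49).
D11: worse on storage (9 vs 49).
No option is at least as good as D5 on every objective and strictly better on one.

No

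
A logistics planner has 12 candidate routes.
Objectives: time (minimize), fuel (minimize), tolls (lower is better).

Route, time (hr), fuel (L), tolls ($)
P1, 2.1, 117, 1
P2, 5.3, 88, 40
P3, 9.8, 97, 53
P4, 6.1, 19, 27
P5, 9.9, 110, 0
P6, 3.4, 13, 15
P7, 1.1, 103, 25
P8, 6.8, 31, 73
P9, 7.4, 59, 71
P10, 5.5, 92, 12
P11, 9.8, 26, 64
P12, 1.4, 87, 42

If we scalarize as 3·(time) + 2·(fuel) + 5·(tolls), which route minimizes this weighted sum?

P1: 3·2.1 + 2·117 + 5·1 = 245.3
P2: 3·5.3 + 2·88 + 5·40 = 391.9
P3: 3·9.8 + 2·97 + 5·53 = 488.4
P4: 3·6.1 + 2·19 + 5·27 = 191.3
P5: 3·9.9 + 2·110 + 5·0 = 249.7
P6: 3·3.4 + 2·13 + 5·15 = 111.2
P7: 3·1.1 + 2·103 + 5·25 = 334.3
P8: 3·6.8 + 2·31 + 5·73 = 447.4
P9: 3·7.4 + 2·59 + 5·71 = 495.2
P10: 3·5.5 + 2·92 + 5·12 = 260.5
P11: 3·9.8 + 2·26 + 5·64 = 401.4
P12: 3·1.4 + 2·87 + 5·42 = 388.2
Lowest: P6 at 111.2.

P6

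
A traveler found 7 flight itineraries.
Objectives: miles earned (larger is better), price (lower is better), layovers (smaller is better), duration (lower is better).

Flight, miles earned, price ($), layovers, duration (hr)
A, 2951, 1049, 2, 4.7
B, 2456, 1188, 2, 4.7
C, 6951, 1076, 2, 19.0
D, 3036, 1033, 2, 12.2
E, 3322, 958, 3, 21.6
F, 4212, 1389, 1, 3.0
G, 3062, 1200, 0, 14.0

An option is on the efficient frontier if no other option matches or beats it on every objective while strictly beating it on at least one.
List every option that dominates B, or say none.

A

A: miles earned 2951≥2456, price 1049≤1188, layovers 2≤2, duration 4.7≤4.7 — dominates B.
Others (C, D, E, F, G) are each worse than B on at least one objective.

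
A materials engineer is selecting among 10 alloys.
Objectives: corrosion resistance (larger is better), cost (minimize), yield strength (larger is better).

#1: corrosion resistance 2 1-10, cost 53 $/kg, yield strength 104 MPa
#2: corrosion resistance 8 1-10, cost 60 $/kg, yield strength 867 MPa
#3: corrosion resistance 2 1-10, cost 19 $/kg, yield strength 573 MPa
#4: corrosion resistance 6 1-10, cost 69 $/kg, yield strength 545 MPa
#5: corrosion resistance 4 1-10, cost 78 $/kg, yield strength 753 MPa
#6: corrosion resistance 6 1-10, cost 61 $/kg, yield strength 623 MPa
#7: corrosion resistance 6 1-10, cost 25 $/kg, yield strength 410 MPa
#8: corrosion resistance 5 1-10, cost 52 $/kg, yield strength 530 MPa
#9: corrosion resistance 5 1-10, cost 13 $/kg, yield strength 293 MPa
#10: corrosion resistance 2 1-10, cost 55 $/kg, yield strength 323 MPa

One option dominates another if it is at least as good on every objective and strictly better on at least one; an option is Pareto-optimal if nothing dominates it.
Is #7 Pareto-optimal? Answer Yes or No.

#1: worse on corrosion resistance (2 vs 6).
#2: worse on cost (60 vs 25).
#3: worse on corrosion resistance (2 vs 6).
#4: worse on cost (69 vs 25).
#5: worse on corrosion resistance (4 vs 6).
#6: worse on cost (61 vs 25).
#8: worse on corrosion resistance (5 vs 6).
#9: worse on corrosion resistance (5 vs 6).
#10: worse on corrosion resistance (2 vs 6).
No option is at least as good as #7 on every objective and strictly better on one.

Yes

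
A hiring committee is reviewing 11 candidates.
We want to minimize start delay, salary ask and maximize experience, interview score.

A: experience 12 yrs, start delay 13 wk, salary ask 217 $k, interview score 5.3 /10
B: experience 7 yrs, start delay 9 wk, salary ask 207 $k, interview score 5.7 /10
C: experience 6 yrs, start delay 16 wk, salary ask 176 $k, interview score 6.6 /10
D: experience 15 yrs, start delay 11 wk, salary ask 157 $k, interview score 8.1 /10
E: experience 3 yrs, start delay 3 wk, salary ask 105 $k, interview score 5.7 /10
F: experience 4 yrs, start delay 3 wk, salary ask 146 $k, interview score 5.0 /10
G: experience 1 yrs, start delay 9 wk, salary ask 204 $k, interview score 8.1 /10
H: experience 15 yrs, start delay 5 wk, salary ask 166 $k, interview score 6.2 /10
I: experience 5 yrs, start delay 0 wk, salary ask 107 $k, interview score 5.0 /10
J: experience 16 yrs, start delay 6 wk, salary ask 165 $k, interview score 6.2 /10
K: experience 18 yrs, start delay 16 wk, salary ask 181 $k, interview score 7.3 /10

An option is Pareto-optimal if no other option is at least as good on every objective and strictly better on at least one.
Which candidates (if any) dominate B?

H, J

H: experience 15≥7, start delay 5≤9, salary ask 166≤207, interview score 6.2≥5.7 — dominates B.
J: experience 16≥7, start delay 6≤9, salary ask 165≤207, interview score 6.2≥5.7 — dominates B.
Others (A, C, D, E, F, G, I, K) are each worse than B on at least one objective.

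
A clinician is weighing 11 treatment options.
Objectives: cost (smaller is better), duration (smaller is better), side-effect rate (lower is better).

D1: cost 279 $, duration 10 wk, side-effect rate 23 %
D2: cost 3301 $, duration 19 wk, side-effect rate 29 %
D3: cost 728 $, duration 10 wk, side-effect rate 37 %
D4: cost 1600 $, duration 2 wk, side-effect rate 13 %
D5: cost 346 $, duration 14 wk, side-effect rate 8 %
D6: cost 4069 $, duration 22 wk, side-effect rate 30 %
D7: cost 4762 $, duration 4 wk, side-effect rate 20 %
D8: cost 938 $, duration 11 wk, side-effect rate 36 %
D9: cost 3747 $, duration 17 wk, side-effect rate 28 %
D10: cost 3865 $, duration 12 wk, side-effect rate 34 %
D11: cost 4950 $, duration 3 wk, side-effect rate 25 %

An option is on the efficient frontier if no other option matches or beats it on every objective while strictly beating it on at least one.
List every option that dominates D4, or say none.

none

D1: worse on duration (10 vs 2).
D2: worse on cost (3301 vs 1600).
D3: worse on duration (10 vs 2).
D5: worse on duration (14 vs 2).
D6: worse on cost (4069 vs 1600).
D7: worse on cost (4762 vs 1600).
D8: worse on duration (11 vs 2).
D9: worse on cost (3747 vs 1600).
D10: worse on cost (3865 vs 1600).
D11: worse on cost (4950 vs 1600).
No option dominates D4.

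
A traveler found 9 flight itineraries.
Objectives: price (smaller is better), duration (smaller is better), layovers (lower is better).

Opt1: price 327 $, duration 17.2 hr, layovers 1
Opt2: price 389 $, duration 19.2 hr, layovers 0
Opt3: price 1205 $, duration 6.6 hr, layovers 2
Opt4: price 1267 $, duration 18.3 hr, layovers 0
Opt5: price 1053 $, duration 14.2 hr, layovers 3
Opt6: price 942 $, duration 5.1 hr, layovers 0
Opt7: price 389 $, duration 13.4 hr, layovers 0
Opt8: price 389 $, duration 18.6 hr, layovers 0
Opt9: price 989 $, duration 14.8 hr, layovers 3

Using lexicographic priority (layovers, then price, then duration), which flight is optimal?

Opt7

First minimize layovers: best is 0, kept {Opt2, Opt4, Opt6, Opt7, Opt8}.
Then minimize price: best is 389, kept {Opt2, Opt7, Opt8}.
Then minimize duration: best is 13.4, kept {Opt7}.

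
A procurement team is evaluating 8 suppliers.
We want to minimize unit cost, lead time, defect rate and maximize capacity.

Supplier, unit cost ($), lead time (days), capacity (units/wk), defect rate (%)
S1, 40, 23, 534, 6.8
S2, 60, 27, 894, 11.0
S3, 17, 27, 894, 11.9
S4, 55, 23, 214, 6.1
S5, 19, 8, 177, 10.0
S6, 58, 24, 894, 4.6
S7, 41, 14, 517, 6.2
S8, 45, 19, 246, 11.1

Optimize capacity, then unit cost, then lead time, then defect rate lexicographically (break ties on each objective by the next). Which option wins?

S3

First maximize capacity: best is 894, kept {S2, S3, S6}.
Then minimize unit cost: best is 17, kept {S3}.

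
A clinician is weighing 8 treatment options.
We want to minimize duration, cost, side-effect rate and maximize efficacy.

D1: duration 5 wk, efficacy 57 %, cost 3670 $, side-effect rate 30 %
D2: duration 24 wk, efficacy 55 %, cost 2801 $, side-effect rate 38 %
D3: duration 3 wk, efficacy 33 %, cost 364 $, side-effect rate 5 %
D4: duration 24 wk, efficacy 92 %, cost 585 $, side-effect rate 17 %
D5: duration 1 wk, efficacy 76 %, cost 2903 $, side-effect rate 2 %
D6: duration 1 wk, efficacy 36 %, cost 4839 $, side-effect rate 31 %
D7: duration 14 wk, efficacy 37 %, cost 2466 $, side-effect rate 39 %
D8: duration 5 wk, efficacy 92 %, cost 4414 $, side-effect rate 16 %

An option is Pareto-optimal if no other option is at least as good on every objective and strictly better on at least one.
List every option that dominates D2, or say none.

D4

D4: duration 24≤24, efficacy 92≥55, cost 585≤2801, side-effect rate 17≤38 — dominates D2.
Others (D1, D3, D5, D6, D7, D8) are each worse than D2 on at least one objective.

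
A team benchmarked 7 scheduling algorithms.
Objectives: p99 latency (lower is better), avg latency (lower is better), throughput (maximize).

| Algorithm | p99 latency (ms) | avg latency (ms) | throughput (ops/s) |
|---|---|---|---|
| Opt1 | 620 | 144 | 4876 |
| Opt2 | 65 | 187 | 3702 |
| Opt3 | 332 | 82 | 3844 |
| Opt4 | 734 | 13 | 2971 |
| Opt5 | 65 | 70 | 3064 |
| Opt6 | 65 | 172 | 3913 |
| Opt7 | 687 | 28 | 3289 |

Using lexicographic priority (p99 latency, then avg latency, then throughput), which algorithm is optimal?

First minimize p99 latency: best is 65, kept {Opt2, Opt5, Opt6}.
Then minimize avg latency: best is 70, kept {Opt5}.

Opt5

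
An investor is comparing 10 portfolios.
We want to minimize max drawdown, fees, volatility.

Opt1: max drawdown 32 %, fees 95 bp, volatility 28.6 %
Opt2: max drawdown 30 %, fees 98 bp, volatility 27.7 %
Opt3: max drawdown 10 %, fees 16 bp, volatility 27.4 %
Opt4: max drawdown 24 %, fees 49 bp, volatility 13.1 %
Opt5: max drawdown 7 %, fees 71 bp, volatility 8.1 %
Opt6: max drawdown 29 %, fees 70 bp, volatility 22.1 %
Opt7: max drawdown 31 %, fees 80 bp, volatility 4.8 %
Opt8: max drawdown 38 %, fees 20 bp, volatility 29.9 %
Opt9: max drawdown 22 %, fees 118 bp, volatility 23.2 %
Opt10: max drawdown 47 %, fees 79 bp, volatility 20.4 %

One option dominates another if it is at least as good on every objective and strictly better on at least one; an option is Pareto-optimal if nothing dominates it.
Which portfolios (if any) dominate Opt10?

Opt4, Opt5

Opt4: max drawdown 24≤47, fees 49≤79, volatility 13.1≤20.4 — dominates Opt10.
Opt5: max drawdown 7≤47, fees 71≤79, volatility 8.1≤20.4 — dominates Opt10.
Others (Opt1, Opt2, Opt3, Opt6, Opt7, Opt8, Opt9) are each worse than Opt10 on at least one objective.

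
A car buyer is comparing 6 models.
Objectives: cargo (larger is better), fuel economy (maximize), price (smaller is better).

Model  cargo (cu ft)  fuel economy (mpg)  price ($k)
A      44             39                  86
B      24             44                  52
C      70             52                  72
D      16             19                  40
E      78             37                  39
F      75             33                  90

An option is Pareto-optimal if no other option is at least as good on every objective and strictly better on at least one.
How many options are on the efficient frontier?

A: dominated by C (cargo 70≥44, fuel economy 52≥39, price 72≤86).
B: not dominated.
C: not dominated (best fuel economy).
D: dominated by E (cargo 78≥16, fuel economy 37≥19, price 39≤40).
E: not dominated (best cargo).
F: dominated by E (cargo 78≥75, fuel economy 37≥33, price 39≤90).
Pareto-optimal: B, C, E → 3.

3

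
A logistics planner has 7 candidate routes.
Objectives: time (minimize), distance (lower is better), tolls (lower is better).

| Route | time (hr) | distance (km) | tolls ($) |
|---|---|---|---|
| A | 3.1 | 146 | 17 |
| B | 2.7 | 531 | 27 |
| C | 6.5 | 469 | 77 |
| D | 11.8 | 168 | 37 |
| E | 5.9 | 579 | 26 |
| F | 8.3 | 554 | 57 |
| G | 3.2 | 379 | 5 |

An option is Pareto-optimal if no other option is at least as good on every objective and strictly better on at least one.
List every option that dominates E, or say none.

A, G

A: time 3.1≤5.9, distance 146≤579, tolls 17≤26 — dominates E.
G: time 3.2≤5.9, distance 379≤579, tolls 5≤26 — dominates E.
Others (B, C, D, F) are each worse than E on at least one objective.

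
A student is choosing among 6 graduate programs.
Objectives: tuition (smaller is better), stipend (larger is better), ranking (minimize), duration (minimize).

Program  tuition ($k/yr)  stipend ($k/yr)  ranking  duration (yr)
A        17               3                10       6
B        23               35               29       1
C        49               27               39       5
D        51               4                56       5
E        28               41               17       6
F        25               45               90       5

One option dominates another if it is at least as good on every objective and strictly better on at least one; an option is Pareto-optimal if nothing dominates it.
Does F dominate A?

F vs A: F is worse on tuition (25 vs 17), so it does not dominate A.

No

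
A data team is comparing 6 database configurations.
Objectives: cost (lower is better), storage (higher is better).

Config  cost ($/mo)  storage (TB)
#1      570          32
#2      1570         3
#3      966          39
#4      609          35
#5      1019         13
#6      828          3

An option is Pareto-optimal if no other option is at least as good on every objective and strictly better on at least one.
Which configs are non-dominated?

#1: not dominated (best cost).
#2: dominated by #1 (cost 570≤1570, storage 32≥3).
#3: not dominated (best storage).
#4: not dominated.
#5: dominated by #1 (cost 570≤1019, storage 32≥13).
#6: dominated by #1 (cost 570≤828, storage 32≥3).

#1, #3, #4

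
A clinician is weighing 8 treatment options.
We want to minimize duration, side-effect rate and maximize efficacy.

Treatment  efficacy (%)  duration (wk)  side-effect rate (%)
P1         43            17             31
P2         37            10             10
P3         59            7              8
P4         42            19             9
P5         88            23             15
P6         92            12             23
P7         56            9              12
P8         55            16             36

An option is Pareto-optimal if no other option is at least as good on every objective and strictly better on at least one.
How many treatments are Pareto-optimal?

3

P1: dominated by P3 (efficacy 59≥43, duration 7≤17, side-effect rate 8≤31).
P2: dominated by P3 (efficacy 59≥37, duration 7≤10, side-effect rate 8≤10).
P3: not dominated (best duration).
P4: dominated by P3 (efficacy 59≥42, duration 7≤19, side-effect rate 8≤9).
P5: not dominated.
P6: not dominated (best efficacy).
P7: dominated by P3 (efficacy 59≥56, duration 7≤9, side-effect rate 8≤12).
P8: dominated by P3 (efficacy 59≥55, duration 7≤16, side-effect rate 8≤36).
Pareto-optimal: P3, P5, P6 → 3.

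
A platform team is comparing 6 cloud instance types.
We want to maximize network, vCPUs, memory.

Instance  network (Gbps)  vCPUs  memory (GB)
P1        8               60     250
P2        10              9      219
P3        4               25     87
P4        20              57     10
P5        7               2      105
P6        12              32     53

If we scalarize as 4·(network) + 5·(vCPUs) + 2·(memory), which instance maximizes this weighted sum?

P1

P1: 4·8 + 5·60 + 2·250 = 832
P2: 4·10 + 5·9 + 2·219 = 523
P3: 4·4 + 5·25 + 2·87 = 315
P4: 4·20 + 5·57 + 2·10 = 385
P5: 4·7 + 5·2 + 2·105 = 248
P6: 4·12 + 5·32 + 2·53 = 314
Highest: P1 at 832.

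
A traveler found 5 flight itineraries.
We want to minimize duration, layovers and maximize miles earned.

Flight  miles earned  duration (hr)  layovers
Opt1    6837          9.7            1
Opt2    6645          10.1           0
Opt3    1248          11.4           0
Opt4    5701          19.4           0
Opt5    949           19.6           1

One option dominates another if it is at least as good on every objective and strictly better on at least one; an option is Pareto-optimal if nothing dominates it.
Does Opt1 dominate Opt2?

Opt1 vs Opt2: Opt1 is worse on layovers (1 vs 0), so it does not dominate Opt2.

No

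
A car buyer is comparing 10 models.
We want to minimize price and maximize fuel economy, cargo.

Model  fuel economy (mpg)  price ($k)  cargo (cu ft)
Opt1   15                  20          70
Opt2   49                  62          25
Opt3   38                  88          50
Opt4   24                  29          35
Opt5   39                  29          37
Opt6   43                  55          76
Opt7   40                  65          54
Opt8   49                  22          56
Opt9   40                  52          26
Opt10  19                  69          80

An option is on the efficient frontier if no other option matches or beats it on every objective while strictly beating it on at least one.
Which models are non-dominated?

Opt1, Opt6, Opt8, Opt10

Opt1: not dominated (best price).
Opt2: dominated by Opt8 (fuel economy 49≥49, price 22≤62, cargo 56≥25).
Opt3: dominated by Opt6 (fuel economy 43≥38, price 55≤88, cargo 76≥50).
Opt4: dominated by Opt5 (fuel economy 39≥24, price 29≤29, cargo 37≥35).
Opt5: dominated by Opt8 (fuel economy 49≥39, price 22≤29, cargo 56≥37).
Opt6: not dominated.
Opt7: dominated by Opt6 (fuel economy 43≥40, price 55≤65, cargo 76≥54).
Opt8: not dominated.
Opt9: dominated by Opt8 (fuel economy 49≥40, price 22≤52, cargo 56≥26).
Opt10: not dominated (best cargo).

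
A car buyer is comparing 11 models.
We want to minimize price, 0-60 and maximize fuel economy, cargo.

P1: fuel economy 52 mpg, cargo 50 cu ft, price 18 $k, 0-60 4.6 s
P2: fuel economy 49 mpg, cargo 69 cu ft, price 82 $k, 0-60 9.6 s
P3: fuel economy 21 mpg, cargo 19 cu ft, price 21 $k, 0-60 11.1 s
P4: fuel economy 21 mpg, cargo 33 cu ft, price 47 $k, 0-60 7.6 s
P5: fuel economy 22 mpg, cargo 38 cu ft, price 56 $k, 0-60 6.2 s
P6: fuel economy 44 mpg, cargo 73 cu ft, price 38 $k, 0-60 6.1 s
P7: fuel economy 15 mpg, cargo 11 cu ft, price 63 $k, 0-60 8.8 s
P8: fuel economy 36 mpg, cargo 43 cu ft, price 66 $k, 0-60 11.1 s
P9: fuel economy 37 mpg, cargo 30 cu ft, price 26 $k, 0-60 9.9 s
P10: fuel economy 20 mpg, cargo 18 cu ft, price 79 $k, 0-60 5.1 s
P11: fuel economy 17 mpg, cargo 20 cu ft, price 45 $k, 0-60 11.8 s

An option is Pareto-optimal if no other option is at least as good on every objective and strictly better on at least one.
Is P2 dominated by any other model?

P1: worse on cargo (50 vs 69).
P3: worse on fuel economy (21 vs 49).
P4: worse on fuel economy (21 vs 49).
P5: worse on fuel economy (22 vs 49).
P6: worse on fuel economy (44 vs 49).
P7: worse on fuel economy (15 vs 49).
P8: worse on fuel economy (36 vs 49).
P9: worse on fuel economy (37 vs 49).
P10: worse on fuel economy (20 vs 49).
P11: worse on fuel economy (17 vs 49).
No option is at least as good as P2 on every objective and strictly better on one.

No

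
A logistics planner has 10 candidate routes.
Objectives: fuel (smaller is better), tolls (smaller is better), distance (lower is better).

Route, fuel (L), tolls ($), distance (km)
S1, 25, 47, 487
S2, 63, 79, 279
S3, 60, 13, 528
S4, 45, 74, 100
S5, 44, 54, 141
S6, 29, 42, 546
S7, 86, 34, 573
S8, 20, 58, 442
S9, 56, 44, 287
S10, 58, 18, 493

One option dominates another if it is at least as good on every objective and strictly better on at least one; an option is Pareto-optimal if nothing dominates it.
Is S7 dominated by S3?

Yes

S3 vs S7: fuel 60≤86, tolls 13≤34, distance 528≤573 — S3 is at least as good on every objective with at least one strict improvement.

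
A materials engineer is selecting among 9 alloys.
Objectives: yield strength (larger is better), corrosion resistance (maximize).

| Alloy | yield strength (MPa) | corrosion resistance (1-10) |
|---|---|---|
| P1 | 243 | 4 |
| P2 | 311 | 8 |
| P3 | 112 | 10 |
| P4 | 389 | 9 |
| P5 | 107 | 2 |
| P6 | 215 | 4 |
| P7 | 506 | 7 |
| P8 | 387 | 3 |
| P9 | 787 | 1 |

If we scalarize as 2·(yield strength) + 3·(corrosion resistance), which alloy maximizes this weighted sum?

P1: 2·243 + 3·4 = 498
P2: 2·311 + 3·8 = 646
P3: 2·112 + 3·10 = 254
P4: 2·389 + 3·9 = 805
P5: 2·107 + 3·2 = 220
P6: 2·215 + 3·4 = 442
P7: 2·506 + 3·7 = 1033
P8: 2·387 + 3·3 = 783
P9: 2·787 + 3·1 = 1577
Highest: P9 at 1577.

P9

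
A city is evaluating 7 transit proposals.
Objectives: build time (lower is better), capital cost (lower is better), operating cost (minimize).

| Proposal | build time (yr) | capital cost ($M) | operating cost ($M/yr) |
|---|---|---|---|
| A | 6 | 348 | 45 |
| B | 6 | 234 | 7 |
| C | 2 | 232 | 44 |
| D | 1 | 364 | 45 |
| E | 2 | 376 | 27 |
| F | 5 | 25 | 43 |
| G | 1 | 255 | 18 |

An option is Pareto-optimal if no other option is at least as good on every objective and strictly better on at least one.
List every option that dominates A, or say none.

B, C, F, G

B: build time 6≤6, capital cost 234≤348, operating cost 7≤45 — dominates A.
C: build time 2≤6, capital cost 232≤348, operating cost 44≤45 — dominates A.
F: build time 5≤6, capital cost 25≤348, operating cost 43≤45 — dominates A.
G: build time 1≤6, capital cost 255≤348, operating cost 18≤45 — dominates A.
Others (D, E) are each worse than A on at least one objective.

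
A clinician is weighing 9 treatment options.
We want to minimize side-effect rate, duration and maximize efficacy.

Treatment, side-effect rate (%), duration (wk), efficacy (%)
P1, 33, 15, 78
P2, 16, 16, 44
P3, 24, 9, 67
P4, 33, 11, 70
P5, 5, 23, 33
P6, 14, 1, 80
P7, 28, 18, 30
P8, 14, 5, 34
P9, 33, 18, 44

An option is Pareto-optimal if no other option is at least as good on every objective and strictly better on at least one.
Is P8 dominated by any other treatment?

Yes

P6 vs P8: side-effect rate 14≤14, duration 1≤5, efficacy 80≥34 — P6 is at least as good on every objective and strictly better on at least one, so P6 dominates P8.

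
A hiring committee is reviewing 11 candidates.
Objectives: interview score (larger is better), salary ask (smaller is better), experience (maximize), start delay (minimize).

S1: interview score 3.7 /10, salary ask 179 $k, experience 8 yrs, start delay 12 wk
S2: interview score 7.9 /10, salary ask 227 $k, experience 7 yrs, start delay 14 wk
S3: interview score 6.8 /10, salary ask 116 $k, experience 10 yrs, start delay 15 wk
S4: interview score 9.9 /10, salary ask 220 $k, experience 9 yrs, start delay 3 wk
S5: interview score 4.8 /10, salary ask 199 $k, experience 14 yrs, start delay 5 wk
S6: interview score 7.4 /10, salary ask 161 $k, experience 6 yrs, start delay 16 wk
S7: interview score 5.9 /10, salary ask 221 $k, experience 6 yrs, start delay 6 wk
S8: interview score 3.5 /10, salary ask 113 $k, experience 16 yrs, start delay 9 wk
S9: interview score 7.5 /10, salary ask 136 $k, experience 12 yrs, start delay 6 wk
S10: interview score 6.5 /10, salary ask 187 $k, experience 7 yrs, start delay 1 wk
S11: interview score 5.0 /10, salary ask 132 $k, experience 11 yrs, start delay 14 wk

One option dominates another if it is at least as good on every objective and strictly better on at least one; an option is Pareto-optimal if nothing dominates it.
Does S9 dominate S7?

S9 vs S7: interview score 7.5≥5.9, salary ask 136≤221, experience 12≥6, start delay 6≤6 — S9 is at least as good on every objective with at least one strict improvement.

Yes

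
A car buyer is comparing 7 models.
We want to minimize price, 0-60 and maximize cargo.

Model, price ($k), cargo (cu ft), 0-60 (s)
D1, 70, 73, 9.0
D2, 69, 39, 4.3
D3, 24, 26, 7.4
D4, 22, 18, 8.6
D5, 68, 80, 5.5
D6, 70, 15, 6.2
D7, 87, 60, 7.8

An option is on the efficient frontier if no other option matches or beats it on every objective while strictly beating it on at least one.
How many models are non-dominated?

4

D1: dominated by D5 (price 68≤70, cargo 80≥73, 0-60 5.5≤9.0).
D2: not dominated (best 0-60).
D3: not dominated.
D4: not dominated (best price).
D5: not dominated (best cargo).
D6: dominated by D2 (price 69≤70, cargo 39≥15, 0-60 4.3≤6.2).
D7: dominated by D5 (price 68≤87, cargo 80≥60, 0-60 5.5≤7.8).
Pareto-optimal: D2, D3, D4, D5 → 4.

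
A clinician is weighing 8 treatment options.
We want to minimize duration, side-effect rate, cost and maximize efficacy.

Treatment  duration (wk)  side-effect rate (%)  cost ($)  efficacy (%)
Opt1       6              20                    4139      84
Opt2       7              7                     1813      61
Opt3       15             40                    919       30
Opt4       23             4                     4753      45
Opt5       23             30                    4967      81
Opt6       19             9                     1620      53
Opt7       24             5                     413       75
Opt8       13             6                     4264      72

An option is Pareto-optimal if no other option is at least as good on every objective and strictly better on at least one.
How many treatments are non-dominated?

Opt1: not dominated (best duration).
Opt2: not dominated.
Opt3: not dominated.
Opt4: not dominated (best side-effect rate).
Opt5: dominated by Opt1 (duration 6≤23, side-effect rate 20≤30, cost 4139≤4967, efficacy 84≥81).
Opt6: not dominated.
Opt7: not dominated (best cost).
Opt8: not dominated.
Pareto-optimal: Opt1, Opt2, Opt3, Opt4, Opt6, Opt7, Opt8 → 7.

7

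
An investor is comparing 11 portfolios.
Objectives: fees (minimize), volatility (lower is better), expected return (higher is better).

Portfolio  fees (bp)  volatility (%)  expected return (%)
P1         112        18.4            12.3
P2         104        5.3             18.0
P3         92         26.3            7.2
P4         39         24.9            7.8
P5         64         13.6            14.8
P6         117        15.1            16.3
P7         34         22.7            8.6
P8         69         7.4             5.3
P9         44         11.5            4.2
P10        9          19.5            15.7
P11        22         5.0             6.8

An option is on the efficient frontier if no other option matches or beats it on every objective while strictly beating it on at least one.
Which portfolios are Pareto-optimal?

P2, P5, P10, P11

P1: dominated by P2 (fees 104≤112, volatility 5.3≤18.4, expected return 18.0≥12.3).
P2: not dominated (best expected return).
P3: dominated by P4 (fees 39≤92, volatility 24.9≤26.3, expected return 7.8≥7.2).
P4: dominated by P7 (fees 34≤39, volatility 22.7≤24.9, expected return 8.6≥7.8).
P5: not dominated.
P6: dominated by P2 (fees 104≤117, volatility 5.3≤15.1, expected return 18.0≥16.3).
P7: dominated by P10 (fees 9≤34, volatility 19.5≤22.7, expected return 15.7≥8.6).
P8: dominated by P11 (fees 22≤69, volatility 5.0≤7.4, expected return 6.8≥5.3).
P9: dominated by P11 (fees 22≤44, volatility 5.0≤11.5, expected return 6.8≥4.2).
P10: not dominated (best fees).
P11: not dominated (best volatility).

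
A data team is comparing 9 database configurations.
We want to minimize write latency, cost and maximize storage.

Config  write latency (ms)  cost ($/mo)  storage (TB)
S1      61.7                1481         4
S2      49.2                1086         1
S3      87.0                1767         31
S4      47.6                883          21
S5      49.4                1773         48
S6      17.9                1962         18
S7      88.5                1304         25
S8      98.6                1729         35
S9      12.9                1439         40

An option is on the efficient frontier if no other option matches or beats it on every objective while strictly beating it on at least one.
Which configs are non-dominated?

S4, S5, S7, S9

S1: dominated by S4 (write latency 47.6≤61.7, cost 883≤1481, storage 21≥4).
S2: dominated by S4 (write latency 47.6≤49.2, cost 883≤1086, storage 21≥1).
S3: dominated by S9 (write latency 12.9≤87.0, cost 1439≤1767, storage 40≥31).
S4: not dominated (best cost).
S5: not dominated (best storage).
S6: dominated by S9 (write latency 12.9≤17.9, cost 1439≤1962, storage 40≥18).
S7: not dominated.
S8: dominated by S9 (write latency 12.9≤98.6, cost 1439≤1729, storage 40≥35).
S9: not dominated (best write latency).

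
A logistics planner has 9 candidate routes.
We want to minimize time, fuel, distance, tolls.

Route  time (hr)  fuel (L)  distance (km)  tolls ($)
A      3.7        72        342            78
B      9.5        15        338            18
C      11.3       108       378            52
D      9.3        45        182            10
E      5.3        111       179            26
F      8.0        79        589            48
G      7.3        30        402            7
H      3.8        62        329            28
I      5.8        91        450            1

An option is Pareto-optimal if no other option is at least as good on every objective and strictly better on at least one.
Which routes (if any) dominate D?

A: worse on fuel (72 vs 45).
B: worse on time (9.5 vs 9.3).
C: worse on time (11.3 vs 9.3).
E: worse on fuel (111 vs 45).
F: worse on fuel (79 vs 45).
G: worse on distance (402 vs 182).
H: worse on fuel (62 vs 45).
I: worse on fuel (91 vs 45).
No option dominates D.

none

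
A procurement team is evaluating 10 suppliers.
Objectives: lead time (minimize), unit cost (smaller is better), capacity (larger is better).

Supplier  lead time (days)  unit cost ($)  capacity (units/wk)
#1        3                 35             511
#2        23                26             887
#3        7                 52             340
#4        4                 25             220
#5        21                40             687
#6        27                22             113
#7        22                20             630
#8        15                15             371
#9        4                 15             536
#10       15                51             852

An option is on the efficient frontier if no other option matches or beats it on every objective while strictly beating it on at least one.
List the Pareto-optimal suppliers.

#1: not dominated (best lead time).
#2: not dominated (best capacity).
#3: dominated by #1 (lead time 3≤7, unit cost 35≤52, capacity 511≥340).
#4: dominated by #9 (lead time 4≤4, unit cost 15≤25, capacity 536≥220).
#5: not dominated.
#6: dominated by #7 (lead time 22≤27, unit cost 20≤22, capacity 630≥113).
#7: not dominated.
#8: dominated by #9 (lead time 4≤15, unit cost 15≤15, capacity 536≥371).
#9: not dominated.
#10: not dominated.

#1, #2, #5, #7, #9, #10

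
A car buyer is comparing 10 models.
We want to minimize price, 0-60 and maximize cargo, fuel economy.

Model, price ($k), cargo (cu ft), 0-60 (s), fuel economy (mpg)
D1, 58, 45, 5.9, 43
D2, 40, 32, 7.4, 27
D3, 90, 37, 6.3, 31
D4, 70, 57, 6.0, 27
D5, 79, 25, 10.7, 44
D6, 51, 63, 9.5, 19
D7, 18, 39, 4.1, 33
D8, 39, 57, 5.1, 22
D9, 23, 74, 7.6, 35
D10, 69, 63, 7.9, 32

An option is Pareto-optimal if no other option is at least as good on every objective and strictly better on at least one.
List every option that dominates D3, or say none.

D1, D7

D1: price 58≤90, cargo 45≥37, 0-60 5.9≤6.3, fuel economy 43≥31 — dominates D3.
D7: price 18≤90, cargo 39≥37, 0-60 4.1≤6.3, fuel economy 33≥31 — dominates D3.
Others (D2, D4, D5, D6, D8, D9, D10) are each worse than D3 on at least one objective.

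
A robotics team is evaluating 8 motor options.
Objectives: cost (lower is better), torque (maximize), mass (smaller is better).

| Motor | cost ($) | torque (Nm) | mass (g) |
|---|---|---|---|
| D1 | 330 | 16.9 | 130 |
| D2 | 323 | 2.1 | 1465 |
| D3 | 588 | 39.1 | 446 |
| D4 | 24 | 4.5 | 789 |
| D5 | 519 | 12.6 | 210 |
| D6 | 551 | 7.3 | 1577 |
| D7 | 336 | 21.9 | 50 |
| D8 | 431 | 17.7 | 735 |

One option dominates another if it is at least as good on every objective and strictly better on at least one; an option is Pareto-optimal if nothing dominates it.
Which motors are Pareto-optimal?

D1, D3, D4, D7

D1: not dominated.
D2: dominated by D4 (cost 24≤323, torque 4.5≥2.1, mass 789≤1465).
D3: not dominated (best torque).
D4: not dominated (best cost).
D5: dominated by D1 (cost 330≤519, torque 16.9≥12.6, mass 130≤210).
D6: dominated by D1 (cost 330≤551, torque 16.9≥7.3, mass 130≤1577).
D7: not dominated (best mass).
D8: dominated by D7 (cost 336≤431, torque 21.9≥17.7, mass 50≤735).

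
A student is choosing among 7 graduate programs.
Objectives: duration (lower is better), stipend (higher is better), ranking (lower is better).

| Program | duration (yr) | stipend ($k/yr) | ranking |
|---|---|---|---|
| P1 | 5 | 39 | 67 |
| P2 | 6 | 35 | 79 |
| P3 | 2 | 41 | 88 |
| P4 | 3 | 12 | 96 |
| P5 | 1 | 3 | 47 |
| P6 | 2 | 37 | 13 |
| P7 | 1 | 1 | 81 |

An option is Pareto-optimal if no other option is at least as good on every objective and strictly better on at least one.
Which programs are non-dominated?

P1: not dominated.
P2: dominated by P1 (duration 5≤6, stipend 39≥35, ranking 67≤79).
P3: not dominated (best stipend).
P4: dominated by P3 (duration 2≤3, stipend 41≥12, ranking 88≤96).
P5: not dominated.
P6: not dominated (best ranking).
P7: dominated by P5 (duration 1≤1, stipend 3≥1, ranking 47≤81).

P1, P3, P5, P6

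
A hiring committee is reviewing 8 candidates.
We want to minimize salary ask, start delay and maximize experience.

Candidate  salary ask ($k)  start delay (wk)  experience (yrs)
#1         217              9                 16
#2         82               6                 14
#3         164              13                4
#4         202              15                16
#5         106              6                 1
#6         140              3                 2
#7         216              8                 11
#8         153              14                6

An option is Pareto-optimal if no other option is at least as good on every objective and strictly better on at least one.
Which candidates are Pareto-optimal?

#1, #2, #4, #6

#1: not dominated.
#2: not dominated (best salary ask).
#3: dominated by #2 (salary ask 82≤164, start delay 6≤13, experience 14≥4).
#4: not dominated.
#5: dominated by #2 (salary ask 82≤106, start delay 6≤6, experience 14≥1).
#6: not dominated (best start delay).
#7: dominated by #2 (salary ask 82≤216, start delay 6≤8, experience 14≥11).
#8: dominated by #2 (salary ask 82≤153, start delay 6≤14, experience 14≥6).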